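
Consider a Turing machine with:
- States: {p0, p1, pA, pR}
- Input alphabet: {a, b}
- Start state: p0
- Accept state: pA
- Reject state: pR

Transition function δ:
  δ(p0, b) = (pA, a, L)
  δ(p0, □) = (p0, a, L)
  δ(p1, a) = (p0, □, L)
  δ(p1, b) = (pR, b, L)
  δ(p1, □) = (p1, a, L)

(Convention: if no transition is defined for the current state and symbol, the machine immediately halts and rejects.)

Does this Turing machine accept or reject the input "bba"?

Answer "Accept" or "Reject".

Execution trace:
Initial: [p0]bba
Step 1: δ(p0, b) = (pA, a, L) → [pA]□aba

The machine reaches the accept state pA and halts.

Answer: Accept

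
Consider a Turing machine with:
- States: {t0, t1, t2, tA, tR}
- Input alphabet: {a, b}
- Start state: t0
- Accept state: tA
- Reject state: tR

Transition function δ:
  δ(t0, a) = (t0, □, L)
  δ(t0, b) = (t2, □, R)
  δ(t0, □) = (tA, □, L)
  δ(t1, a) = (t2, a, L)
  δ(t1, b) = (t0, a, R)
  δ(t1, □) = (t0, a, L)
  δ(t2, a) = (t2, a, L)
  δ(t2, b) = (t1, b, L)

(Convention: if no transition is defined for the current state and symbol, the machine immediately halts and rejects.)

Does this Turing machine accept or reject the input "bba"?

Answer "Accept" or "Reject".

Execution trace:
Initial: [t0]bba
Step 1: δ(t0, b) = (t2, □, R) → □[t2]ba
Step 2: δ(t2, b) = (t1, b, L) → [t1]□ba
Step 3: δ(t1, □) = (t0, a, L) → [t0]□aba
Step 4: δ(t0, □) = (tA, □, L) → [tA]□□aba

The machine reaches the accept state tA and halts.

Answer: Accept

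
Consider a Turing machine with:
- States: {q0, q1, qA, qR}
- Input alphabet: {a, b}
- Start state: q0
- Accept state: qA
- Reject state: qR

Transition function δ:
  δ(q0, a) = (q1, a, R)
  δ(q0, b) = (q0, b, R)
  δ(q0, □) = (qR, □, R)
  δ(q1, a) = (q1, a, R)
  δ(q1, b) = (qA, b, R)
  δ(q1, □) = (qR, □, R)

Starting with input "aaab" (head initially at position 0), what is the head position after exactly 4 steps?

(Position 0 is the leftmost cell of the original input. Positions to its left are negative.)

Execution trace (head position shown):
Step 0: [q0]aaab  (head at position 0)
Step 1: move right → a[q1]aab  (head at position 1)
Step 2: move right → aa[q1]ab  (head at position 2)
Step 3: move right → aaa[q1]b  (head at position 3)
Step 4: move right → aaab[qA]□  (head at position 4)

After 4 steps, the head is at position 4.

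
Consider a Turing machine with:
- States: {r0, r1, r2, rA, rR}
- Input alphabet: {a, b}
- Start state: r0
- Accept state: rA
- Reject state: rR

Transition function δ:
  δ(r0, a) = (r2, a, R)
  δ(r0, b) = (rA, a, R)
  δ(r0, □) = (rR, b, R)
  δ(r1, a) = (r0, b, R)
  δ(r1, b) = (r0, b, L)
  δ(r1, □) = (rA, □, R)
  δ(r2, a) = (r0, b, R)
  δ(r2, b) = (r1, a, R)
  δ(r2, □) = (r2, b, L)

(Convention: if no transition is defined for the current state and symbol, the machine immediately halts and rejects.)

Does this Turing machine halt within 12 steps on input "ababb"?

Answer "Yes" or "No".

Execution trace:
Initial: [r0]ababb
Step 1: δ(r0, a) = (r2, a, R) → a[r2]babb
Step 2: δ(r2, b) = (r1, a, R) → aa[r1]abb
Step 3: δ(r1, a) = (r0, b, R) → aab[r0]bb
Step 4: δ(r0, b) = (rA, a, R) → aaba[rA]b

The machine reaches the accept state rA and halts.
The machine halted after 4 steps (within the 12-step bound).

Answer: Yes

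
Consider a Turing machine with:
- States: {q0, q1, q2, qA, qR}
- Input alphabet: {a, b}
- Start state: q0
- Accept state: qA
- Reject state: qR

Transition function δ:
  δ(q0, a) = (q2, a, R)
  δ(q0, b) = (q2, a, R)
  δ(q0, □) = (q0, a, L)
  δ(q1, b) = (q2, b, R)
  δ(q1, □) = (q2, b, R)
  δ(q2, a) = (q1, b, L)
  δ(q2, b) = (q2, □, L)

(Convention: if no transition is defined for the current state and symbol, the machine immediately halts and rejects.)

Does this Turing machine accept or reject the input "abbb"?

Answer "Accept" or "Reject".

Execution trace:
Initial: [q0]abbb
Step 1: δ(q0, a) = (q2, a, R) → a[q2]bbb
Step 2: δ(q2, b) = (q2, □, L) → [q2]a□bb
Step 3: δ(q2, a) = (q1, b, L) → [q1]□b□bb
Step 4: δ(q1, □) = (q2, b, R) → b[q2]b□bb
Step 5: δ(q2, b) = (q2, □, L) → [q2]b□□bb
Step 6: δ(q2, b) = (q2, □, L) → [q2]□□□□bb

No transition is defined for δ(q2, □). By convention the machine halts and rejects.

Answer: Reject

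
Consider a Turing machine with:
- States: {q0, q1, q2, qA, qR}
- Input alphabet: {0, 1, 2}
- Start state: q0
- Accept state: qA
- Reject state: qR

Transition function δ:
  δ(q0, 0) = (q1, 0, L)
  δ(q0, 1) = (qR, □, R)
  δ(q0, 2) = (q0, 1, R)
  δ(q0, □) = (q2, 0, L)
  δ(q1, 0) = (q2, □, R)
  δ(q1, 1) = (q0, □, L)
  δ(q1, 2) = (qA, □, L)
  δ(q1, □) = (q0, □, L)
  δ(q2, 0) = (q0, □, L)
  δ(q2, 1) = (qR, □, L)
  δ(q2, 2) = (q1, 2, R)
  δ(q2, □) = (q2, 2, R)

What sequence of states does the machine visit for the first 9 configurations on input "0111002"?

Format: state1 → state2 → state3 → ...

Execution trace:
Initial: [q0]0111002
Step 1: δ(q0, 0) = (q1, 0, L) → [q1]□0111002
Step 2: δ(q1, □) = (q0, □, L) → [q0]□□0111002
Step 3: δ(q0, □) = (q2, 0, L) → [q2]□0□0111002
Step 4: δ(q2, □) = (q2, 2, R) → 2[q2]0□0111002
Step 5: δ(q2, 0) = (q0, □, L) → [q0]2□□0111002
Step 6: δ(q0, 2) = (q0, 1, R) → 1[q0]□□0111002
Step 7: δ(q0, □) = (q2, 0, L) → [q2]10□0111002
Step 8: δ(q2, 1) = (qR, □, L) → [qR]□□0□0111002

The machine reaches the reject state qR and halts.

State sequence: q0 → q1 → q0 → q2 → q2 → q0 → q0 → q2 → qR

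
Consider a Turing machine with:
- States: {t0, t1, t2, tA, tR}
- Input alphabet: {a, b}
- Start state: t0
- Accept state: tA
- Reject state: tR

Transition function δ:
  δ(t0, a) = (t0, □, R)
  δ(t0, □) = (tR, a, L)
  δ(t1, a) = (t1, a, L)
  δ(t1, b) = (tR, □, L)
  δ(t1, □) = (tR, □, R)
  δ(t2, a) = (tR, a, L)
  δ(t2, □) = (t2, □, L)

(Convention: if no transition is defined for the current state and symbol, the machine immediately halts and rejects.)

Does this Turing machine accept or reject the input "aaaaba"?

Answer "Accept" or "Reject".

Execution trace:
Initial: [t0]aaaaba
Step 1: δ(t0, a) = (t0, □, R) → □[t0]aaaba
Step 2: δ(t0, a) = (t0, □, R) → □□[t0]aaba
Step 3: δ(t0, a) = (t0, □, R) → □□□[t0]aba
Step 4: δ(t0, a) = (t0, □, R) → □□□□[t0]ba

No transition is defined for δ(t0, b). By convention the machine halts and rejects.

Answer: Reject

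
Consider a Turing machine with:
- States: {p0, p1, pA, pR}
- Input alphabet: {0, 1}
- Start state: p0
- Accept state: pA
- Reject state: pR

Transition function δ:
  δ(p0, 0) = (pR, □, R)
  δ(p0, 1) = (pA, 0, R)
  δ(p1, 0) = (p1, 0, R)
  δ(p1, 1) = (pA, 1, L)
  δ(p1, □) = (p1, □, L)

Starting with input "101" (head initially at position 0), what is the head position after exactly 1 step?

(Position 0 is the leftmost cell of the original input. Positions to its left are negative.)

Execution trace (head position shown):
Step 0: [p0]101  (head at position 0)
Step 1: move right → 0[pA]01  (head at position 1)

After 1 step, the head is at position 1.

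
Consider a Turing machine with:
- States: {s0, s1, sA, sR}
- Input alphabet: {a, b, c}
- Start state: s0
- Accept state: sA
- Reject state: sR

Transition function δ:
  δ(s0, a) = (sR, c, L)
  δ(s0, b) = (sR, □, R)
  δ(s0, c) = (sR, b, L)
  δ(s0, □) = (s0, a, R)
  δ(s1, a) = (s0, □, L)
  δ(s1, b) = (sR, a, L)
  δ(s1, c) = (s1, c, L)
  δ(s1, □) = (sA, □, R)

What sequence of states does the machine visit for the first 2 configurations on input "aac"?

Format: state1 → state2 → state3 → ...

Execution trace:
Initial: [s0]aac
Step 1: δ(s0, a) = (sR, c, L) → [sR]□cac

The machine reaches the reject state sR and halts.

State sequence: s0 → sR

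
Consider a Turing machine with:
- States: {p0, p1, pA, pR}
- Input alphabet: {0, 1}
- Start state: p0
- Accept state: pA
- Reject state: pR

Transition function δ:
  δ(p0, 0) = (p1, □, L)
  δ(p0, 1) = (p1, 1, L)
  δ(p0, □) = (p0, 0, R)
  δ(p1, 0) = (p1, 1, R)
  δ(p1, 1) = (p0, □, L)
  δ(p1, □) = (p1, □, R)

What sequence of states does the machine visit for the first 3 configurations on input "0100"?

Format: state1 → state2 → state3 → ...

Execution trace:
Initial: [p0]0100
Step 1: δ(p0, 0) = (p1, □, L) → [p1]□□100
Step 2: δ(p1, □) = (p1, □, R) → □[p1]□100

State sequence: p0 → p1 → p1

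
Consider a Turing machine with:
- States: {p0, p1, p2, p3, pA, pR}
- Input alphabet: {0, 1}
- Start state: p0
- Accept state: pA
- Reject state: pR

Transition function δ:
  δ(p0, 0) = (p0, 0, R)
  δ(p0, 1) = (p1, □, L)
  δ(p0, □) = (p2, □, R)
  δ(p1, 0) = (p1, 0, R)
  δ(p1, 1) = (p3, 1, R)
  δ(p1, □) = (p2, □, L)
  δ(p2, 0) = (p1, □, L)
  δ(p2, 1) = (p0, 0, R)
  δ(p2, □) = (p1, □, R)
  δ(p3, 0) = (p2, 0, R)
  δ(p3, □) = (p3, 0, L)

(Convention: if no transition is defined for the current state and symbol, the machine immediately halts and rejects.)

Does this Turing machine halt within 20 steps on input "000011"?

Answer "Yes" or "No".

Execution trace:
Initial: [p0]000011
Step 1: δ(p0, 0) = (p0, 0, R) → 0[p0]00011
Step 2: δ(p0, 0) = (p0, 0, R) → 00[p0]0011
Step 3: δ(p0, 0) = (p0, 0, R) → 000[p0]011
Step 4: δ(p0, 0) = (p0, 0, R) → 0000[p0]11
Step 5: δ(p0, 1) = (p1, □, L) → 000[p1]0□1
Step 6: δ(p1, 0) = (p1, 0, R) → 0000[p1]□1
Step 7: δ(p1, □) = (p2, □, L) → 000[p2]0□1
Step 8: δ(p2, 0) = (p1, □, L) → 00[p1]0□□1
Step 9: δ(p1, 0) = (p1, 0, R) → 000[p1]□□1
Step 10: δ(p1, □) = (p2, □, L) → 00[p2]0□□1
Step 11: δ(p2, 0) = (p1, □, L) → 0[p1]0□□□1
Step 12: δ(p1, 0) = (p1, 0, R) → 00[p1]□□□1
Step 13: δ(p1, □) = (p2, □, L) → 0[p2]0□□□1
Step 14: δ(p2, 0) = (p1, □, L) → [p1]0□□□□1
Step 15: δ(p1, 0) = (p1, 0, R) → 0[p1]□□□□1
Step 16: δ(p1, □) = (p2, □, L) → [p2]0□□□□1
Step 17: δ(p2, 0) = (p1, □, L) → [p1]□□□□□□1
Step 18: δ(p1, □) = (p2, □, L) → [p2]□□□□□□□1
Step 19: δ(p2, □) = (p1, □, R) → □[p1]□□□□□□1
Step 20: δ(p1, □) = (p2, □, L) → [p2]□□□□□□□1

The machine has not reached a halting state after 20 steps.
The machine did not halt within the 20-step bound.

Answer: No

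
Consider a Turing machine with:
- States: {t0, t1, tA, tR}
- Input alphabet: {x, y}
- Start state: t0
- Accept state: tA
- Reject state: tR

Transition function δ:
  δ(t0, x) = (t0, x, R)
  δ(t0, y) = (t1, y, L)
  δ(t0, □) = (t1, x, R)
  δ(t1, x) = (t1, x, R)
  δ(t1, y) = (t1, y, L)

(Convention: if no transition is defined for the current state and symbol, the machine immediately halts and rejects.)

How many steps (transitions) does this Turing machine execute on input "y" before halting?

Execution trace:
Initial: [t0]y
Step 1: δ(t0, y) = (t1, y, L) → [t1]□y

No transition is defined for δ(t1, □). By convention the machine halts and rejects.

The machine executed 1 step before halting.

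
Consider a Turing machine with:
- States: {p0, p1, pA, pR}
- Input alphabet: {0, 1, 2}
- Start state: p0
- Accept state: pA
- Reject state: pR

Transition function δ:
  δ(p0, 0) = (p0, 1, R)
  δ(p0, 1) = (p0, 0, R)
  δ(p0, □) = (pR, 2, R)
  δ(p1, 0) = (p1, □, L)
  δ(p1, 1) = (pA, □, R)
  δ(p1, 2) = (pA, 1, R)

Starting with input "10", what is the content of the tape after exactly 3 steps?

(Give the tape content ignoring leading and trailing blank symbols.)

Execution trace:
Initial: [p0]10
Step 1: δ(p0, 1) = (p0, 0, R) → 0[p0]0
Step 2: δ(p0, 0) = (p0, 1, R) → 01[p0]□
Step 3: δ(p0, □) = (pR, 2, R) → 012[pR]□

The machine reaches the reject state pR and halts.

After 3 steps, the tape (ignoring leading/trailing blanks) is: 012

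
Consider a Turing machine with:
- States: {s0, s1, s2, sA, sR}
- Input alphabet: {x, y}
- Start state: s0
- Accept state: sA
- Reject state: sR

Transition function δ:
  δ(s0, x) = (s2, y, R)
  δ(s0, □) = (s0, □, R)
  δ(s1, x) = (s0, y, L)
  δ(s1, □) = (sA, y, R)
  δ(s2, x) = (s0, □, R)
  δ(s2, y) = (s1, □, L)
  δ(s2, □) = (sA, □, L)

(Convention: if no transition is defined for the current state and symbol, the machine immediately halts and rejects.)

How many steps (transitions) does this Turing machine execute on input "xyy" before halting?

Execution trace:
Initial: [s0]xyy
Step 1: δ(s0, x) = (s2, y, R) → y[s2]yy
Step 2: δ(s2, y) = (s1, □, L) → [s1]y□y

No transition is defined for δ(s1, y). By convention the machine halts and rejects.

The machine executed 2 steps before halting.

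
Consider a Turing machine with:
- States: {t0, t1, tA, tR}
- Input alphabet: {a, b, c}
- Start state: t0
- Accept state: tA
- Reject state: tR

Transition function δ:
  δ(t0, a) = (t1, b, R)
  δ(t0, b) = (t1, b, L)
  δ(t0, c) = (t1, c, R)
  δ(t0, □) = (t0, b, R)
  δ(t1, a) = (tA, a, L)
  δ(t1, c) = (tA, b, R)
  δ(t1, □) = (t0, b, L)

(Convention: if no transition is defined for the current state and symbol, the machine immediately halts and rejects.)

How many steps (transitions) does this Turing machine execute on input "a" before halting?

Execution trace:
Initial: [t0]a
Step 1: δ(t0, a) = (t1, b, R) → b[t1]□
Step 2: δ(t1, □) = (t0, b, L) → [t0]bb
Step 3: δ(t0, b) = (t1, b, L) → [t1]□bb
Step 4: δ(t1, □) = (t0, b, L) → [t0]□bbb
Step 5: δ(t0, □) = (t0, b, R) → b[t0]bbb
Step 6: δ(t0, b) = (t1, b, L) → [t1]bbbb

No transition is defined for δ(t1, b). By convention the machine halts and rejects.

The machine executed 6 steps before halting.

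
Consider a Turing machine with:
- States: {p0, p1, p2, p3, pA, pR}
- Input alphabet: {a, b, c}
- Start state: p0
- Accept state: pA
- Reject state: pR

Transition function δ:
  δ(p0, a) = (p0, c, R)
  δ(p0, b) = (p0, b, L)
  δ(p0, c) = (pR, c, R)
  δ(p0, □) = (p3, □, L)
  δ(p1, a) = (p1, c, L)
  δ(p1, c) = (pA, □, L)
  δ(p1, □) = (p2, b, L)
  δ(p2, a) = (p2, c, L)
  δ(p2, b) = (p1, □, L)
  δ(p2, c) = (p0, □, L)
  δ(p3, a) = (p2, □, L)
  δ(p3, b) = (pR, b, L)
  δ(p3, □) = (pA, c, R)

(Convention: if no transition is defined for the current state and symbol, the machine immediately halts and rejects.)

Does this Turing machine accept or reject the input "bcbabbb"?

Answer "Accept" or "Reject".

Execution trace:
Initial: [p0]bcbabbb
Step 1: δ(p0, b) = (p0, b, L) → [p0]□bcbabbb
Step 2: δ(p0, □) = (p3, □, L) → [p3]□□bcbabbb
Step 3: δ(p3, □) = (pA, c, R) → c[pA]□bcbabbb

The machine reaches the accept state pA and halts.

Answer: Accept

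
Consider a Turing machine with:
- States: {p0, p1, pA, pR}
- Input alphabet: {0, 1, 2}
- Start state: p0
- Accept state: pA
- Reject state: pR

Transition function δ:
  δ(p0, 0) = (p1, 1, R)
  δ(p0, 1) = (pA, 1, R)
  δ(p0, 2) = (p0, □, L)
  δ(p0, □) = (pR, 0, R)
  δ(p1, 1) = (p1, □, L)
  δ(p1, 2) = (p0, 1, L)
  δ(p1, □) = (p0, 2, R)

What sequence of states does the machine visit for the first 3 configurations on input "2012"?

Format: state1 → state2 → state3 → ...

Execution trace:
Initial: [p0]2012
Step 1: δ(p0, 2) = (p0, □, L) → [p0]□□012
Step 2: δ(p0, □) = (pR, 0, R) → 0[pR]□012

The machine reaches the reject state pR and halts.

State sequence: p0 → p0 → pR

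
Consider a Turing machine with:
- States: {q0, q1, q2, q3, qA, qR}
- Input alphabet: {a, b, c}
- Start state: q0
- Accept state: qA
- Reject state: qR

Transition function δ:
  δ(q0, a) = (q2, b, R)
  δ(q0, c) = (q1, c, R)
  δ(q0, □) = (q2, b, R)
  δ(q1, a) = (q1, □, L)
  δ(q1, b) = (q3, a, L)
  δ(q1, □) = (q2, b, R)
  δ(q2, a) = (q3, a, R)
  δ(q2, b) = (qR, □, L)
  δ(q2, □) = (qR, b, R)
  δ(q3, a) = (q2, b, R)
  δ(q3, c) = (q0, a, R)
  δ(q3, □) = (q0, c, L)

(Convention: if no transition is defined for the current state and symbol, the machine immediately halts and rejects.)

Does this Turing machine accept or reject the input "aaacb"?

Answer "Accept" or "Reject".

Execution trace:
Initial: [q0]aaacb
Step 1: δ(q0, a) = (q2, b, R) → b[q2]aacb
Step 2: δ(q2, a) = (q3, a, R) → ba[q3]acb
Step 3: δ(q3, a) = (q2, b, R) → bab[q2]cb

No transition is defined for δ(q2, c). By convention the machine halts and rejects.

Answer: Reject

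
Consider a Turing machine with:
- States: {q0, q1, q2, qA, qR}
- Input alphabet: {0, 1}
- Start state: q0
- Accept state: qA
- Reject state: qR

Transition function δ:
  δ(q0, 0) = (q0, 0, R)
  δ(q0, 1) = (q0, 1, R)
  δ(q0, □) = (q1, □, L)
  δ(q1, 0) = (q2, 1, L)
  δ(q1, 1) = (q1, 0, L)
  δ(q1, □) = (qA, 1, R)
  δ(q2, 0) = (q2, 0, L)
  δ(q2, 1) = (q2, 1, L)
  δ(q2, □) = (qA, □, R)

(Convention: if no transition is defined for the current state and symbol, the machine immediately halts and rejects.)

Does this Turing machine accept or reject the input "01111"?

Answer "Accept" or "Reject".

Execution trace:
Initial: [q0]01111
Step 1: δ(q0, 0) = (q0, 0, R) → 0[q0]1111
Step 2: δ(q0, 1) = (q0, 1, R) → 01[q0]111
Step 3: δ(q0, 1) = (q0, 1, R) → 011[q0]11
Step 4: δ(q0, 1) = (q0, 1, R) → 0111[q0]1
Step 5: δ(q0, 1) = (q0, 1, R) → 01111[q0]□
Step 6: δ(q0, □) = (q1, □, L) → 0111[q1]1□
Step 7: δ(q1, 1) = (q1, 0, L) → 011[q1]10□
Step 8: δ(q1, 1) = (q1, 0, L) → 01[q1]100□
Step 9: δ(q1, 1) = (q1, 0, L) → 0[q1]1000□
Step 10: δ(q1, 1) = (q1, 0, L) → [q1]00000□
Step 11: δ(q1, 0) = (q2, 1, L) → [q2]□10000□
Step 12: δ(q2, □) = (qA, □, R) → □[qA]10000□

The machine reaches the accept state qA and halts.

Answer: Accept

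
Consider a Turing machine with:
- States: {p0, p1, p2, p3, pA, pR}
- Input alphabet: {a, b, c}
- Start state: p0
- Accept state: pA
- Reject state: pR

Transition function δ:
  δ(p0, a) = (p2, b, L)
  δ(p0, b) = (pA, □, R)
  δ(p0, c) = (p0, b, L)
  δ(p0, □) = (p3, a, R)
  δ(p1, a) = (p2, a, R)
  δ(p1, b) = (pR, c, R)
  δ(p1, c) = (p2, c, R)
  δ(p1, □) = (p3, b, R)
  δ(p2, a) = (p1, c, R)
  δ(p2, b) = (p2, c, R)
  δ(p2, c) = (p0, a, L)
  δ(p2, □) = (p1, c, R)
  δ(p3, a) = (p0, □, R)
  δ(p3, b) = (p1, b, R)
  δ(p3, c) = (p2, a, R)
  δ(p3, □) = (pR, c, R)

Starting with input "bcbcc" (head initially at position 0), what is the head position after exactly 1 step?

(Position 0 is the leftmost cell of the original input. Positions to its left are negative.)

Execution trace (head position shown):
Step 0: [p0]bcbcc  (head at position 0)
Step 1: move right → □[pA]cbcc  (head at position 1)

After 1 step, the head is at position 1.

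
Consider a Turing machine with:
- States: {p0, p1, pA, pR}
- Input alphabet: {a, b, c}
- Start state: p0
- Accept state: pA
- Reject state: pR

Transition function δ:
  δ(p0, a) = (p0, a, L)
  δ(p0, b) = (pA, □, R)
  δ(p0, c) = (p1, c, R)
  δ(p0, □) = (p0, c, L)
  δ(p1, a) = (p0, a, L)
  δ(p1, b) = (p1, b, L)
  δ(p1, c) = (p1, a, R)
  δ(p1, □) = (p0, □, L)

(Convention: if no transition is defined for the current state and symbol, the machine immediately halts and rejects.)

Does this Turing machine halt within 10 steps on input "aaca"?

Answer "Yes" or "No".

Execution trace:
Initial: [p0]aaca
Step 1: δ(p0, a) = (p0, a, L) → [p0]□aaca
Step 2: δ(p0, □) = (p0, c, L) → [p0]□caaca
Step 3: δ(p0, □) = (p0, c, L) → [p0]□ccaaca
Step 4: δ(p0, □) = (p0, c, L) → [p0]□cccaaca
Step 5: δ(p0, □) = (p0, c, L) → [p0]□ccccaaca
Step 6: δ(p0, □) = (p0, c, L) → [p0]□cccccaaca
Step 7: δ(p0, □) = (p0, c, L) → [p0]□ccccccaaca
Step 8: δ(p0, □) = (p0, c, L) → [p0]□cccccccaaca
Step 9: δ(p0, □) = (p0, c, L) → [p0]□ccccccccaaca
Step 10: δ(p0, □) = (p0, c, L) → [p0]□cccccccccaaca

The machine has not reached a halting state after 10 steps.
The machine did not halt within the 10-step bound.

Answer: No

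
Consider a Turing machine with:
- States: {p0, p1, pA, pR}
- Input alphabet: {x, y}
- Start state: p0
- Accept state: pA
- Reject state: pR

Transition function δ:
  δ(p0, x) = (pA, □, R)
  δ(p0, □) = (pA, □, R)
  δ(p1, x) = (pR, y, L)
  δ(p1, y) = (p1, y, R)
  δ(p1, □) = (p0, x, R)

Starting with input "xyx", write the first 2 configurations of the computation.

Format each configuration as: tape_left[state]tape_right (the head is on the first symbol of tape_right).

Transitions applied:
Step 1: δ(p0, x) = (pA, □, R)

The first 2 configurations are:
[p0]xyx ⊢ □[pA]yx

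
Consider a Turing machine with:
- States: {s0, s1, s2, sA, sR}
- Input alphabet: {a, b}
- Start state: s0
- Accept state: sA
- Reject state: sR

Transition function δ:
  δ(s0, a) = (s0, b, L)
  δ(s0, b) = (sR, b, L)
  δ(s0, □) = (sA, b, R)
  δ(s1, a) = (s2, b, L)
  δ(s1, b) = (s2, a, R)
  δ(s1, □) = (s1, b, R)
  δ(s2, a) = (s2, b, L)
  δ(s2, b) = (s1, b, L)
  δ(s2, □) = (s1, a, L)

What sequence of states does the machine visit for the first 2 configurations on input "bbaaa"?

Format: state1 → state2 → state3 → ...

Execution trace:
Initial: [s0]bbaaa
Step 1: δ(s0, b) = (sR, b, L) → [sR]□bbaaa

The machine reaches the reject state sR and halts.

State sequence: s0 → sR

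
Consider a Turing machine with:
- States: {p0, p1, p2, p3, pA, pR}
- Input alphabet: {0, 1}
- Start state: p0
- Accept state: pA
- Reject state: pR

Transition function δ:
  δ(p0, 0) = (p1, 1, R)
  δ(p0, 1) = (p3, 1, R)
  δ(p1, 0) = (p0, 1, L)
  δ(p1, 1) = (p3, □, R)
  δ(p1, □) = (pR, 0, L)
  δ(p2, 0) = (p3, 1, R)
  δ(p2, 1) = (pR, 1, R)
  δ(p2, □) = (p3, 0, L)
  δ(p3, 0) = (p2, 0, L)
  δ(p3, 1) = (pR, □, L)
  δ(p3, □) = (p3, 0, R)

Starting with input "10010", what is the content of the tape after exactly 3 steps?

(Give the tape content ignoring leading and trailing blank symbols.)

Execution trace:
Initial: [p0]10010
Step 1: δ(p0, 1) = (p3, 1, R) → 1[p3]0010
Step 2: δ(p3, 0) = (p2, 0, L) → [p2]10010
Step 3: δ(p2, 1) = (pR, 1, R) → 1[pR]0010

The machine reaches the reject state pR and halts.

After 3 steps, the tape (ignoring leading/trailing blanks) is: 10010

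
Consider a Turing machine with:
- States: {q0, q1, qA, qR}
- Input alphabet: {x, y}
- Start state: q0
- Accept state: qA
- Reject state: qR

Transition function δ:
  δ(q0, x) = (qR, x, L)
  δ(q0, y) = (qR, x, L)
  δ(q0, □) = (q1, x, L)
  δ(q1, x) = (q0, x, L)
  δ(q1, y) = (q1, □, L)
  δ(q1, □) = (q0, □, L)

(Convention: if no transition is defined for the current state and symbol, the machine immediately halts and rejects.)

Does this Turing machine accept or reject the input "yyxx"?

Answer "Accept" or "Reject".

Execution trace:
Initial: [q0]yyxx
Step 1: δ(q0, y) = (qR, x, L) → [qR]□xyxx

The machine reaches the reject state qR and halts.

Answer: Reject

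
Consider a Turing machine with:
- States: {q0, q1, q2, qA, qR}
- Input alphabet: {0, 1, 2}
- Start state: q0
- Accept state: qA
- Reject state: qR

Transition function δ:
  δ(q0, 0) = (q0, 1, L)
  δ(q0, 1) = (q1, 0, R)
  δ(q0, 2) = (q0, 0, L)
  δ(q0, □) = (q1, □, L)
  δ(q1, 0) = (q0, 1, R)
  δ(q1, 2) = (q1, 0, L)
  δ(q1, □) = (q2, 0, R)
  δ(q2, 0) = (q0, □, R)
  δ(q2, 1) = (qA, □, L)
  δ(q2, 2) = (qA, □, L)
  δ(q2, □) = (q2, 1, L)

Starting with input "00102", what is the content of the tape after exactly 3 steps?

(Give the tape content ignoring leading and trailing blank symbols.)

Execution trace:
Initial: [q0]00102
Step 1: δ(q0, 0) = (q0, 1, L) → [q0]□10102
Step 2: δ(q0, □) = (q1, □, L) → [q1]□□10102
Step 3: δ(q1, □) = (q2, 0, R) → 0[q2]□10102

After 3 steps, the tape (ignoring leading/trailing blanks) is: 0□10102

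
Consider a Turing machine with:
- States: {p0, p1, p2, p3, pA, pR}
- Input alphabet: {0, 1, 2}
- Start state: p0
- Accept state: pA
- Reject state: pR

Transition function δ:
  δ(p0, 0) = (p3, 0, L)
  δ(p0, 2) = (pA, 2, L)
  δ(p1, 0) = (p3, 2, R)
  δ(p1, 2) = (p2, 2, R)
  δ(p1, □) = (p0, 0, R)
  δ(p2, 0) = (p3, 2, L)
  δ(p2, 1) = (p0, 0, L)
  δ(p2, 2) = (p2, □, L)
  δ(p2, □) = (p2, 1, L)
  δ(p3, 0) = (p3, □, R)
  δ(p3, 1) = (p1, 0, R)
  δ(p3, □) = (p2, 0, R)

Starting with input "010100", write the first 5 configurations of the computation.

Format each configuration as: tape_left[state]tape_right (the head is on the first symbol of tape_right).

Transitions applied:
Step 1: δ(p0, 0) = (p3, 0, L)
Step 2: δ(p3, □) = (p2, 0, R)
Step 3: δ(p2, 0) = (p3, 2, L)
Step 4: δ(p3, 0) = (p3, □, R)

The first 5 configurations are:
[p0]010100 ⊢ [p3]□010100 ⊢ 0[p2]010100 ⊢ [p3]0210100 ⊢ □[p3]210100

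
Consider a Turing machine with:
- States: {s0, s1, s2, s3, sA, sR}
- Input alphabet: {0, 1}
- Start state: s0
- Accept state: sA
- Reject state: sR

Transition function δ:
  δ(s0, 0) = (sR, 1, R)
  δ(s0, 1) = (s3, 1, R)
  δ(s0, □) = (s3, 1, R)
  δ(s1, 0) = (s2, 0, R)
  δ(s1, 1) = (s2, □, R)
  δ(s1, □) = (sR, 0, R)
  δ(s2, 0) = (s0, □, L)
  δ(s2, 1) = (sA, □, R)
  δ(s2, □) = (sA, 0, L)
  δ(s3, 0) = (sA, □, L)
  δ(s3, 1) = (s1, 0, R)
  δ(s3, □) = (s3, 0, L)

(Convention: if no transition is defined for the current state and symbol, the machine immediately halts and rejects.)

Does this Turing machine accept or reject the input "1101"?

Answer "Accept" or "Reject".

Execution trace:
Initial: [s0]1101
Step 1: δ(s0, 1) = (s3, 1, R) → 1[s3]101
Step 2: δ(s3, 1) = (s1, 0, R) → 10[s1]01
Step 3: δ(s1, 0) = (s2, 0, R) → 100[s2]1
Step 4: δ(s2, 1) = (sA, □, R) → 100□[sA]□

The machine reaches the accept state sA and halts.

Answer: Accept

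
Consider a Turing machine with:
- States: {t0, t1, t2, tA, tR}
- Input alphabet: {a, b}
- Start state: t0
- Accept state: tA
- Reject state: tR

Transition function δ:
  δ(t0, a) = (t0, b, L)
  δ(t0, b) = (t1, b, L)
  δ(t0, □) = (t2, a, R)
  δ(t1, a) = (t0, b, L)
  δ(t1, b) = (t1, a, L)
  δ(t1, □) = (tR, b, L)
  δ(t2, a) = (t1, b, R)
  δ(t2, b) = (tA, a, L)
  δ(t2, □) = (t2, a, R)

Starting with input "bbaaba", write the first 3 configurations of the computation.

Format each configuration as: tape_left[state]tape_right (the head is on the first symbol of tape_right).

Transitions applied:
Step 1: δ(t0, b) = (t1, b, L)
Step 2: δ(t1, □) = (tR, b, L)

The first 3 configurations are:
[t0]bbaaba ⊢ [t1]□bbaaba ⊢ [tR]□bbbaaba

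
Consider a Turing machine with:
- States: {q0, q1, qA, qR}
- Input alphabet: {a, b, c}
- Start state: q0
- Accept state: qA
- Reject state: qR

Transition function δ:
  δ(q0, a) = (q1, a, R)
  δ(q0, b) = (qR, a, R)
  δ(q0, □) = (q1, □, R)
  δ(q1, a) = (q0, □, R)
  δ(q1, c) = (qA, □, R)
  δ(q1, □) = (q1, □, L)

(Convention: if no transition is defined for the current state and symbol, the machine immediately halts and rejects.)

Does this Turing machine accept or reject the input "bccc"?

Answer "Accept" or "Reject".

Execution trace:
Initial: [q0]bccc
Step 1: δ(q0, b) = (qR, a, R) → a[qR]ccc

The machine reaches the reject state qR and halts.

Answer: Reject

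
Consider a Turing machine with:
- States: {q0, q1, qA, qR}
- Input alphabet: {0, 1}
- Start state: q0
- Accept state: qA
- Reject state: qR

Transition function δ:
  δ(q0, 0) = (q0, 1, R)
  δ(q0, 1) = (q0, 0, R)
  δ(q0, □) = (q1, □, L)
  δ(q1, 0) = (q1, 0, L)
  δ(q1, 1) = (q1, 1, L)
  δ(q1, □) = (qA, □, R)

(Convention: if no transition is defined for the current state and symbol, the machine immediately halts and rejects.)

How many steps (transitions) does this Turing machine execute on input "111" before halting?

Execution trace:
Initial: [q0]111
Step 1: δ(q0, 1) = (q0, 0, R) → 0[q0]11
Step 2: δ(q0, 1) = (q0, 0, R) → 00[q0]1
Step 3: δ(q0, 1) = (q0, 0, R) → 000[q0]□
Step 4: δ(q0, □) = (q1, □, L) → 00[q1]0□
Step 5: δ(q1, 0) = (q1, 0, L) → 0[q1]00□
Step 6: δ(q1, 0) = (q1, 0, L) → [q1]000□
Step 7: δ(q1, 0) = (q1, 0, L) → [q1]□000□
Step 8: δ(q1, □) = (qA, □, R) → □[qA]000□

The machine reaches the accept state qA and halts.

The machine executed 8 steps before halting.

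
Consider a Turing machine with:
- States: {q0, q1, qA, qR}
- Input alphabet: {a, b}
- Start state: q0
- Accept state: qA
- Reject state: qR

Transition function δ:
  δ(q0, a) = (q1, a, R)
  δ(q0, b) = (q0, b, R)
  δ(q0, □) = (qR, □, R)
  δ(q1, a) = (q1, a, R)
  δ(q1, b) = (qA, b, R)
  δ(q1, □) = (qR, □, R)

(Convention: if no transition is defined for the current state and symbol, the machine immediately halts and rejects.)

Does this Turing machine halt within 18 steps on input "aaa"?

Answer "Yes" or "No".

Execution trace:
Initial: [q0]aaa
Step 1: δ(q0, a) = (q1, a, R) → a[q1]aa
Step 2: δ(q1, a) = (q1, a, R) → aa[q1]a
Step 3: δ(q1, a) = (q1, a, R) → aaa[q1]□
Step 4: δ(q1, □) = (qR, □, R) → aaa□[qR]□

The machine reaches the reject state qR and halts.
The machine halted after 4 steps (within the 18-step bound).

Answer: Yes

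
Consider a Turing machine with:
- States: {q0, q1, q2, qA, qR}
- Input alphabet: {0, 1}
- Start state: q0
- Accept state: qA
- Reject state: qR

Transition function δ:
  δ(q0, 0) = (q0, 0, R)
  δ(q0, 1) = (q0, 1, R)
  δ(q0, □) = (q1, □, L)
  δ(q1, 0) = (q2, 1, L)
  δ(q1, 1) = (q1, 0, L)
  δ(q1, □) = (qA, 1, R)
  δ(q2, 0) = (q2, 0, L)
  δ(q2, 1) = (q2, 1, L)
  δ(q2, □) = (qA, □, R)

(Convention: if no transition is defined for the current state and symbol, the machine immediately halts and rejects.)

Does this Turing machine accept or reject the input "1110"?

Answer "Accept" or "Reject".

Execution trace:
Initial: [q0]1110
Step 1: δ(q0, 1) = (q0, 1, R) → 1[q0]110
Step 2: δ(q0, 1) = (q0, 1, R) → 11[q0]10
Step 3: δ(q0, 1) = (q0, 1, R) → 111[q0]0
Step 4: δ(q0, 0) = (q0, 0, R) → 1110[q0]□
Step 5: δ(q0, □) = (q1, □, L) → 111[q1]0□
Step 6: δ(q1, 0) = (q2, 1, L) → 11[q2]11□
Step 7: δ(q2, 1) = (q2, 1, L) → 1[q2]111□
Step 8: δ(q2, 1) = (q2, 1, L) → [q2]1111□
Step 9: δ(q2, 1) = (q2, 1, L) → [q2]□1111□
Step 10: δ(q2, □) = (qA, □, R) → □[qA]1111□

The machine reaches the accept state qA and halts.

Answer: Accept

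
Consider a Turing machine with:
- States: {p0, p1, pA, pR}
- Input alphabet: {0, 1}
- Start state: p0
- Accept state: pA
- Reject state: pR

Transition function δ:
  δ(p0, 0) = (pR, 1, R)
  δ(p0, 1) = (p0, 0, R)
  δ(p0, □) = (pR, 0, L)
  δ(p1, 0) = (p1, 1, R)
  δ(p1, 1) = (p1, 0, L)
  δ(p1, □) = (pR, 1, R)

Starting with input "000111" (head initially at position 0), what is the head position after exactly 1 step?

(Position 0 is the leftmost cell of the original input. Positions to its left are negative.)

Execution trace (head position shown):
Step 0: [p0]000111  (head at position 0)
Step 1: move right → 1[pR]00111  (head at position 1)

After 1 step, the head is at position 1.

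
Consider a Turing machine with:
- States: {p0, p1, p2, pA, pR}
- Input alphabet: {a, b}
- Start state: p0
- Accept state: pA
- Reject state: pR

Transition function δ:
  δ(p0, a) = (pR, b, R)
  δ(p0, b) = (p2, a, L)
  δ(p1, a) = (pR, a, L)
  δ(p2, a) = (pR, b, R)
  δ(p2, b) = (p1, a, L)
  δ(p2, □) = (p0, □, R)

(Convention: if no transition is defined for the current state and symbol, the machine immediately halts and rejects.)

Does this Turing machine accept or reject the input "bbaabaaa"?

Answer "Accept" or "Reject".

Execution trace:
Initial: [p0]bbaabaaa
Step 1: δ(p0, b) = (p2, a, L) → [p2]□abaabaaa
Step 2: δ(p2, □) = (p0, □, R) → □[p0]abaabaaa
Step 3: δ(p0, a) = (pR, b, R) → □b[pR]baabaaa

The machine reaches the reject state pR and halts.

Answer: Reject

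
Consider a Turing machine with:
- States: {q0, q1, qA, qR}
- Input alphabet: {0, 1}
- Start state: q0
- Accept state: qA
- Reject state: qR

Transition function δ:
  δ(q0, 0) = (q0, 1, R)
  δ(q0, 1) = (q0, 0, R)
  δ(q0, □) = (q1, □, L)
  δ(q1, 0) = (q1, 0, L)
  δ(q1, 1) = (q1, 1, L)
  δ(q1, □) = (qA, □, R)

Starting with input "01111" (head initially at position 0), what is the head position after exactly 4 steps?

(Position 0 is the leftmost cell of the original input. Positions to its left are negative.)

Execution trace (head position shown):
Step 0: [q0]01111  (head at position 0)
Step 1: move right → 1[q0]1111  (head at position 1)
Step 2: move right → 10[q0]111  (head at position 2)
Step 3: move right → 100[q0]11  (head at position 3)
Step 4: move right → 1000[q0]1  (head at position 4)

After 4 steps, the head is at position 4.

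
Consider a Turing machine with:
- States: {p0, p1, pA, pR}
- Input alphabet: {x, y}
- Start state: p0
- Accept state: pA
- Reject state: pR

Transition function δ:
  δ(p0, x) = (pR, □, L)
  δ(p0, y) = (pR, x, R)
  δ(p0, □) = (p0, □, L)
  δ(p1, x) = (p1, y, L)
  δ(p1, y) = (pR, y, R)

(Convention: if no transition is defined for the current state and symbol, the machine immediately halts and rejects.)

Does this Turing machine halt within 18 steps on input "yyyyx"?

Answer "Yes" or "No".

Execution trace:
Initial: [p0]yyyyx
Step 1: δ(p0, y) = (pR, x, R) → x[pR]yyyx

The machine reaches the reject state pR and halts.
The machine halted after 1 step (within the 18-step bound).

Answer: Yes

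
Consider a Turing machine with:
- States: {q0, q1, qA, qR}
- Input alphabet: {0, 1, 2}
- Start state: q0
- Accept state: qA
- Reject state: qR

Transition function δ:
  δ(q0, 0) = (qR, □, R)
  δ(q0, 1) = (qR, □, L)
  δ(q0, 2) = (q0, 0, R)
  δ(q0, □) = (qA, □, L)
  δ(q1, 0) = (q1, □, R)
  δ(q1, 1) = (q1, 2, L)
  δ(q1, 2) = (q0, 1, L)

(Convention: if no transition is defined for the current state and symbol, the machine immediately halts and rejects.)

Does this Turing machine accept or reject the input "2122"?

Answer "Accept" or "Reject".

Execution trace:
Initial: [q0]2122
Step 1: δ(q0, 2) = (q0, 0, R) → 0[q0]122
Step 2: δ(q0, 1) = (qR, □, L) → [qR]0□22

The machine reaches the reject state qR and halts.

Answer: Reject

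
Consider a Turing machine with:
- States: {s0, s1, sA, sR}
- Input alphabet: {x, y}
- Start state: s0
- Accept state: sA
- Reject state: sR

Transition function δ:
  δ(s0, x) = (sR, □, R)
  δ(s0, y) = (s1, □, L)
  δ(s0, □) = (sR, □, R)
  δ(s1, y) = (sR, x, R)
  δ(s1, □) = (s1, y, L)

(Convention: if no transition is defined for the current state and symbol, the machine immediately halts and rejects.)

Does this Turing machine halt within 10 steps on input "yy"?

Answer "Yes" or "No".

Execution trace:
Initial: [s0]yy
Step 1: δ(s0, y) = (s1, □, L) → [s1]□□y
Step 2: δ(s1, □) = (s1, y, L) → [s1]□y□y
Step 3: δ(s1, □) = (s1, y, L) → [s1]□yy□y
Step 4: δ(s1, □) = (s1, y, L) → [s1]□yyy□y
Step 5: δ(s1, □) = (s1, y, L) → [s1]□yyyy□y
Step 6: δ(s1, □) = (s1, y, L) → [s1]□yyyyy□y
Step 7: δ(s1, □) = (s1, y, L) → [s1]□yyyyyy□y
Step 8: δ(s1, □) = (s1, y, L) → [s1]□yyyyyyy□y
Step 9: δ(s1, □) = (s1, y, L) → [s1]□yyyyyyyy□y
Step 10: δ(s1, □) = (s1, y, L) → [s1]□yyyyyyyyy□y

The machine has not reached a halting state after 10 steps.
The machine did not halt within the 10-step bound.

Answer: No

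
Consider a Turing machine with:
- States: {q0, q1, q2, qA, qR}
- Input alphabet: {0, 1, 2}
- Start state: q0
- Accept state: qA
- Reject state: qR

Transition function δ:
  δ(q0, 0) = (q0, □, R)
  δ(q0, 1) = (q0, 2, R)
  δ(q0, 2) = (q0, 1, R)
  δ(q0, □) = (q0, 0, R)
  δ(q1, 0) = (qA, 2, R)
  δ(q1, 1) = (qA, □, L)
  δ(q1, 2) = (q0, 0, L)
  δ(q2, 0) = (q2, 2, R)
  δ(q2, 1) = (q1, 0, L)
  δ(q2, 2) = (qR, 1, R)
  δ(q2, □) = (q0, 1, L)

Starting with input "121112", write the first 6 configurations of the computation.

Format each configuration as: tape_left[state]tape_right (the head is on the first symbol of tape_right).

Transitions applied:
Step 1: δ(q0, 1) = (q0, 2, R)
Step 2: δ(q0, 2) = (q0, 1, R)
Step 3: δ(q0, 1) = (q0, 2, R)
Step 4: δ(q0, 1) = (q0, 2, R)
Step 5: δ(q0, 1) = (q0, 2, R)

The first 6 configurations are:
[q0]121112 ⊢ 2[q0]21112 ⊢ 21[q0]1112 ⊢ 212[q0]112 ⊢ 2122[q0]12 ⊢ 21222[q0]2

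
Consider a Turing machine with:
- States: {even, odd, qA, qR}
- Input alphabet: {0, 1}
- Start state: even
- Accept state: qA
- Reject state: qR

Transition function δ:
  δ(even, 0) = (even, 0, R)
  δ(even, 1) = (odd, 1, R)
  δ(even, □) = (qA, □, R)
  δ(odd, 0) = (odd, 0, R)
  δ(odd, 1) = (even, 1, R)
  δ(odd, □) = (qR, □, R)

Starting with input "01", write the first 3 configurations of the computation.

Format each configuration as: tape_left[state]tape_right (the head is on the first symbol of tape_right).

Transitions applied:
Step 1: δ(even, 0) = (even, 0, R)
Step 2: δ(even, 1) = (odd, 1, R)

The first 3 configurations are:
[even]01 ⊢ 0[even]1 ⊢ 01[odd]□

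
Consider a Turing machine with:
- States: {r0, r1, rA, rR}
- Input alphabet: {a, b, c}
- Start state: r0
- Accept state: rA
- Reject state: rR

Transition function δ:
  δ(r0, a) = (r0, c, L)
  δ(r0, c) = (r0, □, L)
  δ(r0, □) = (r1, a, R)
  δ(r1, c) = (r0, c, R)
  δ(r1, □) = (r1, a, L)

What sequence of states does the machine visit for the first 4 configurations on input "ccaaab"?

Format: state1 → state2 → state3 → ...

Execution trace:
Initial: [r0]ccaaab
Step 1: δ(r0, c) = (r0, □, L) → [r0]□□caaab
Step 2: δ(r0, □) = (r1, a, R) → a[r1]□caaab
Step 3: δ(r1, □) = (r1, a, L) → [r1]aacaaab

No transition is defined for δ(r1, a). By convention the machine halts and rejects.

State sequence: r0 → r0 → r1 → r1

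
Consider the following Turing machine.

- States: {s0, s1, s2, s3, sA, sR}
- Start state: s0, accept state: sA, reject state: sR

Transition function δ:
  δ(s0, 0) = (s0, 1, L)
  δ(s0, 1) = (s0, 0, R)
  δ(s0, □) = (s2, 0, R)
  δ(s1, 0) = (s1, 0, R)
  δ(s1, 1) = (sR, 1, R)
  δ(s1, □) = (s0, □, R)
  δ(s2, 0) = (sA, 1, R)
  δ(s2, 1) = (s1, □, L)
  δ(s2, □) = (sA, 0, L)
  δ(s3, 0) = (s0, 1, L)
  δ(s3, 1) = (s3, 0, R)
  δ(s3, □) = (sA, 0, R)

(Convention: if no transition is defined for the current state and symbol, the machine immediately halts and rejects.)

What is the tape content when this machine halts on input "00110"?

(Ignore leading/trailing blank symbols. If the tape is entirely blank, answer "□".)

Execution trace:
Initial: [s0]00110
Step 1: δ(s0, 0) = (s0, 1, L) → [s0]□10110
Step 2: δ(s0, □) = (s2, 0, R) → 0[s2]10110
Step 3: δ(s2, 1) = (s1, □, L) → [s1]0□0110
Step 4: δ(s1, 0) = (s1, 0, R) → 0[s1]□0110
Step 5: δ(s1, □) = (s0, □, R) → 0□[s0]0110
Step 6: δ(s0, 0) = (s0, 1, L) → 0[s0]□1110
Step 7: δ(s0, □) = (s2, 0, R) → 00[s2]1110
Step 8: δ(s2, 1) = (s1, □, L) → 0[s1]0□110
Step 9: δ(s1, 0) = (s1, 0, R) → 00[s1]□110
Step 10: δ(s1, □) = (s0, □, R) → 00□[s0]110
Step 11: δ(s0, 1) = (s0, 0, R) → 00□0[s0]10
Step 12: δ(s0, 1) = (s0, 0, R) → 00□00[s0]0
Step 13: δ(s0, 0) = (s0, 1, L) → 00□0[s0]01
Step 14: δ(s0, 0) = (s0, 1, L) → 00□[s0]011
Step 15: δ(s0, 0) = (s0, 1, L) → 00[s0]□111
Step 16: δ(s0, □) = (s2, 0, R) → 000[s2]111
Step 17: δ(s2, 1) = (s1, □, L) → 00[s1]0□11
Step 18: δ(s1, 0) = (s1, 0, R) → 000[s1]□11
Step 19: δ(s1, □) = (s0, □, R) → 000□[s0]11
Step 20: δ(s0, 1) = (s0, 0, R) → 000□0[s0]1
Step 21: δ(s0, 1) = (s0, 0, R) → 000□00[s0]□
Step 22: δ(s0, □) = (s2, 0, R) → 000□000[s2]□
Step 23: δ(s2, □) = (sA, 0, L) → 000□00[sA]00

The machine reaches the accept state sA and halts.

Final tape (ignoring leading/trailing blanks): 000□0000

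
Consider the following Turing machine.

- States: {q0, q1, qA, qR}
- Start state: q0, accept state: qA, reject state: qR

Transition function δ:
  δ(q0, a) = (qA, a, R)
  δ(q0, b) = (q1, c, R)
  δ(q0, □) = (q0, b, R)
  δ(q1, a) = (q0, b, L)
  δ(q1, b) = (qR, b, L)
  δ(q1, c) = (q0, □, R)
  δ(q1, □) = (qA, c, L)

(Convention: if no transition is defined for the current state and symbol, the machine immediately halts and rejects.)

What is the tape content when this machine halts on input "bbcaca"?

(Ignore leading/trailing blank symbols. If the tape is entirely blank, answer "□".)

Execution trace:
Initial: [q0]bbcaca
Step 1: δ(q0, b) = (q1, c, R) → c[q1]bcaca
Step 2: δ(q1, b) = (qR, b, L) → [qR]cbcaca

The machine reaches the reject state qR and halts.

Final tape (ignoring leading/trailing blanks): cbcaca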